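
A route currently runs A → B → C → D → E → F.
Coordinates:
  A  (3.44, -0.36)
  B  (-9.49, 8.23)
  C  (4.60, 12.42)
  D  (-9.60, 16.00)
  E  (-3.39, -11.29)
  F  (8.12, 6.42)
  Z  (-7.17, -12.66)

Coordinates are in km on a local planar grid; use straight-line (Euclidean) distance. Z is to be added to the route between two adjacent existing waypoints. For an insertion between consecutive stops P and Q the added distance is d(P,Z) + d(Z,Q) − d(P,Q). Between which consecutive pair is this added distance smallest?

between D and E

Added distance for inserting Z between each consecutive pair:
A–B: 21.7 km
B–C: 34.0 km
C–D: 41.8 km
D–E: 4.8 km
E–F: 7.3 km
Smallest added distance is 4.8 km, inserting between D and E.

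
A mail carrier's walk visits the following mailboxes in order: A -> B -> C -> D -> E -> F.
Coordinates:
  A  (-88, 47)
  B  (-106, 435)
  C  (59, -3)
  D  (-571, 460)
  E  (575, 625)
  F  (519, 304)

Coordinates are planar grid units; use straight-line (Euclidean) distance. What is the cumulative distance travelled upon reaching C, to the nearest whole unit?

Leg distances:
A→B: 388.4  (cumulative 388.4)
B→C: 468.0  (cumulative 856.5)
Cumulative distance at C ≈ 856.

856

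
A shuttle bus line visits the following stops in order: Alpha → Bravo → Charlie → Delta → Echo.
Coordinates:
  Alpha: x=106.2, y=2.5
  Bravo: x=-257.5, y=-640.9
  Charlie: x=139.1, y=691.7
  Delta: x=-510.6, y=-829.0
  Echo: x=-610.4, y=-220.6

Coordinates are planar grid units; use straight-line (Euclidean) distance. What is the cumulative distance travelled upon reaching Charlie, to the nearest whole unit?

Leg distances:
Alpha→Bravo: 739.1  (cumulative 739.1)
Bravo→Charlie: 1390.4  (cumulative 2129.4)
Cumulative distance at Charlie ≈ 2129.

2129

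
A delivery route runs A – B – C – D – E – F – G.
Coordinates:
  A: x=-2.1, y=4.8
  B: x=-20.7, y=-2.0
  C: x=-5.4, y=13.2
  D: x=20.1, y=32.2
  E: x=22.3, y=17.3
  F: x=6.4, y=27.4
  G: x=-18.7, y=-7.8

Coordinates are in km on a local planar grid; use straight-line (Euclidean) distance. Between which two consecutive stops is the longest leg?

Leg distances:
A→B: 19.8 km
B→C: 21.6 km
C→D: 31.8 km
D→E: 15.1 km
E→F: 18.8 km
F→G: 43.2 km
The longest leg is F–G at 43.2 km.

F–G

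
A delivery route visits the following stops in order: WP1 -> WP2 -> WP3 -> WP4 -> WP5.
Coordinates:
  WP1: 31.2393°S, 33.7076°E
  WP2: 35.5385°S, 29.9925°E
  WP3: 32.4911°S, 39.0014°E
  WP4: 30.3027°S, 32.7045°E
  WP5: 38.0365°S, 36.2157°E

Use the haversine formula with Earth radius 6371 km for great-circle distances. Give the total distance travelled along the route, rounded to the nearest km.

Leg distances:
WP1→WP2: 589.4 km  (cumulative 589.4 km)
WP2→WP3: 896.4 km  (cumulative 1485.7 km)
WP3→WP4: 645.2 km  (cumulative 2130.9 km)
WP4→WP5: 918.4 km  (cumulative 3049.3 km)
Total route length ≈ 3049 km.

3049 km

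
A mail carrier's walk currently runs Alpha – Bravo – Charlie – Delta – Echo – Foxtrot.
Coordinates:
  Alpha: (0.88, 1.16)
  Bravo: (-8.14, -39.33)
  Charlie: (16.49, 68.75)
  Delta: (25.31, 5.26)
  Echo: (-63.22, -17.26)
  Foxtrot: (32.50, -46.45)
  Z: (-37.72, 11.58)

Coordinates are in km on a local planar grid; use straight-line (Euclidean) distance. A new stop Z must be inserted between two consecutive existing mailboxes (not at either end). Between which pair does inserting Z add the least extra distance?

between Delta and Echo

Added distance for inserting Z between each consecutive pair:
Alpha–Bravo: 57.4 km
Bravo–Charlie: 26.8 km
Charlie–Delta: 78.0 km
Delta–Echo: 10.5 km
Echo–Foxtrot: 29.5 km
Smallest added distance is 10.5 km, inserting between Delta and Echo.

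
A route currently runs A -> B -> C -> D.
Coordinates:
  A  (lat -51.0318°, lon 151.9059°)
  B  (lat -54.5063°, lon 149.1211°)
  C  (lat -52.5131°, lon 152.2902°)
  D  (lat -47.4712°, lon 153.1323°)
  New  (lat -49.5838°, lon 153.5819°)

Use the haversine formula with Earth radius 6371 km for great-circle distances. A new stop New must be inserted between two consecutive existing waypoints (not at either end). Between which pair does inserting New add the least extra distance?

between C and D

Added distance for inserting New between each consecutive pair:
A–B: 397.3 km
B–C: 659.4 km
C–D: 11.4 km
Smallest added distance is 11.4 km, inserting between C and D.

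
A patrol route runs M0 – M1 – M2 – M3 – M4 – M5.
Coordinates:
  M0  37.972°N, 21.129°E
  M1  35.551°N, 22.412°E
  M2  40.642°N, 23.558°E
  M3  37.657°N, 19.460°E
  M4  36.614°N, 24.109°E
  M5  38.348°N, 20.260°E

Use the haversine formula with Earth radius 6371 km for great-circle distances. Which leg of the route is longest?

M1–M2

Leg distances:
M0→M1: 292.5 km
M1→M2: 574.9 km
M2→M3: 484.7 km
M3→M4: 428.1 km
M4→M5: 390.5 km
The longest leg is M1–M2 at 574.9 km.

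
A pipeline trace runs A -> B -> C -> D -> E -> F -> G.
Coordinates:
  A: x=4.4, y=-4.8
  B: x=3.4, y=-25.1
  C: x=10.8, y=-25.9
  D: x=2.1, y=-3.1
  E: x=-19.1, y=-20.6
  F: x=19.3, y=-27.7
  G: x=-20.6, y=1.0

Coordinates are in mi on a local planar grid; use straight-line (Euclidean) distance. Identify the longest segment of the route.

Leg distances:
A→B: 20.3 mi
B→C: 7.4 mi
C→D: 24.4 mi
D→E: 27.5 mi
E→F: 39.1 mi
F→G: 49.1 mi
The longest leg is F–G at 49.1 mi.

F–G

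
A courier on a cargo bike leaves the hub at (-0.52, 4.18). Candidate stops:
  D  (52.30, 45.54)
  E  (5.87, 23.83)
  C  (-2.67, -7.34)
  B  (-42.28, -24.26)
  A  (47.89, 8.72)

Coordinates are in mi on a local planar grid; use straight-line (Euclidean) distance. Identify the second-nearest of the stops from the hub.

Distance to each, sorted:
C: 11.7 mi
E: 20.7 mi
A: 48.6 mi
B: 50.5 mi
D: 67.1 mi
The second-nearest is E at 20.7 mi.

E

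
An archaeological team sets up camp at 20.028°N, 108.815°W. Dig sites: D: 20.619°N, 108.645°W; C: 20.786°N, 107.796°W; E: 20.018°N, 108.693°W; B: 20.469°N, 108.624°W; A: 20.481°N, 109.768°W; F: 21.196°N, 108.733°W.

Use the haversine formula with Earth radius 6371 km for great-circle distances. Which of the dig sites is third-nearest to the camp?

D

Distances from the camp (20.028°N, 108.815°W):
E: 12.8 km
B: 52.9 km
D: 68.1 km
A: 111.4 km
F: 130.2 km
C: 135.6 km
The third-nearest is D at 68.1 km.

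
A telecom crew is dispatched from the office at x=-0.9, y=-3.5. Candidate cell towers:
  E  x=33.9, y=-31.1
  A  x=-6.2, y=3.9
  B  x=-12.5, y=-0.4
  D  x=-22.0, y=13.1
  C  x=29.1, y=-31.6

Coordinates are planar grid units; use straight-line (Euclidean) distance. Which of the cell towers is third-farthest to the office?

D

Distances from the office (x=-0.9, y=-3.5):
E: 44.4
C: 41.1
D: 26.8
B: 12.0
A: 9.1
The third-farthest is D at 26.8.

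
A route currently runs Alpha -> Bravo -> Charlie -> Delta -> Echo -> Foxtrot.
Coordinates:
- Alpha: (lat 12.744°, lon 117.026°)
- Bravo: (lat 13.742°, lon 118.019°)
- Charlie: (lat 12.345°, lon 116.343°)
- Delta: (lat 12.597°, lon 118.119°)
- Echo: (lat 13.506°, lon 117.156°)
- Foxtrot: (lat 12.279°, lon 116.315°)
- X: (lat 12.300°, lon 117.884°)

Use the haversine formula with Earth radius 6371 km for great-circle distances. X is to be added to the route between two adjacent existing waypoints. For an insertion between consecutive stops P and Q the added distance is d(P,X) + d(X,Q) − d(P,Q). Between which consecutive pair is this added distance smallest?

between Charlie and Delta

Added distance for inserting X between each consecutive pair:
Alpha–Bravo: 111.9 km
Bravo–Charlie: 89.6 km
Charlie–Delta: 14.4 km
Delta–Echo: 52.1 km
Echo–Foxtrot: 162.0 km
Smallest added distance is 14.4 km, inserting between Charlie and Delta.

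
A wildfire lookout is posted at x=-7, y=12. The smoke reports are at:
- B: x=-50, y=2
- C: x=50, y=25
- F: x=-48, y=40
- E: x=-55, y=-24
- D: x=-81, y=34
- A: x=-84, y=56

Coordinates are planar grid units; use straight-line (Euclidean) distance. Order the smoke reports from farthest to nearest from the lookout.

Distance from the lookout at x=-7, y=12 to each:
A x=-84, y=56: 88.7
D x=-81, y=34: 77.2
E x=-55, y=-24: 60.0
C x=50, y=25: 58.5
F x=-48, y=40: 49.6
B x=-50, y=2: 44.1

A, D, E, C, F, B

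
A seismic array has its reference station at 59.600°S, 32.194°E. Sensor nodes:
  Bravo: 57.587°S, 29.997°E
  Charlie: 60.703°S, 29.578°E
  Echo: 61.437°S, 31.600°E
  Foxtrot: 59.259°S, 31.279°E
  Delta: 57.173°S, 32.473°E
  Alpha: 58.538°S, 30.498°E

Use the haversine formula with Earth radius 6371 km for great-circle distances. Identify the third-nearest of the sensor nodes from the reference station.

Distance to each, sorted:
Foxtrot: 64.2 km
Alpha: 152.8 km
Charlie: 189.7 km
Echo: 206.8 km
Bravo: 257.5 km
Delta: 270.4 km
The third-nearest is Charlie at 189.7 km.

Charlie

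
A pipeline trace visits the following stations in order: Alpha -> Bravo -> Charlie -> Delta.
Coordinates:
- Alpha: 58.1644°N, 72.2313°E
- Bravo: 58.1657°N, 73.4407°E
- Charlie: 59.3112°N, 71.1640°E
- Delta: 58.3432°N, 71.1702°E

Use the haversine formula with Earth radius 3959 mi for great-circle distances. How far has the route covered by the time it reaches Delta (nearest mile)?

225 mi

Leg distances:
Alpha→Bravo: 44.1 mi  (cumulative 44.1 mi)
Bravo→Charlie: 113.7 mi  (cumulative 157.8 mi)
Charlie→Delta: 66.9 mi  (cumulative 224.7 mi)
Cumulative distance at Delta ≈ 225 mi.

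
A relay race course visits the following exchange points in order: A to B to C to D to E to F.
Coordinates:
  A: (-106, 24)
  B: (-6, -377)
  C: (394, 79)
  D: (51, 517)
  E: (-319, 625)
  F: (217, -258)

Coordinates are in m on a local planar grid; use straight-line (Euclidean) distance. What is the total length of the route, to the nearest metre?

Leg distances:
A→B: 413.3 m  (cumulative 413.3 m)
B→C: 606.6 m  (cumulative 1019.9 m)
C→D: 556.3 m  (cumulative 1576.2 m)
D→E: 385.4 m  (cumulative 1961.6 m)
E→F: 1032.9 m  (cumulative 2994.6 m)
Total route length ≈ 2995 m.

2995 m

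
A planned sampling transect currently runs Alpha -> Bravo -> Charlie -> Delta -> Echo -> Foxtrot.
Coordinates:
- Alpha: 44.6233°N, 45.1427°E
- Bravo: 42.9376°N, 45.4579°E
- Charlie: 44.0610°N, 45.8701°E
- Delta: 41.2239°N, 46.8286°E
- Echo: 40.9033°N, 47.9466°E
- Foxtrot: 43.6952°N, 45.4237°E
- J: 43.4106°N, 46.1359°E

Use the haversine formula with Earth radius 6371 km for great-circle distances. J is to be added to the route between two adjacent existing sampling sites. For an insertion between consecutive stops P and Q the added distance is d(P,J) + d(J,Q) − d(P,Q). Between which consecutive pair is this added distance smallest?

between Charlie and Delta

Added distance for inserting J between each consecutive pair:
Alpha–Bravo: 43.4 km
Bravo–Charlie: 22.2 km
Charlie–Delta: 0.1 km
Delta–Echo: 465.7 km
Echo–Foxtrot: 8.4 km
Smallest added distance is 0.1 km, inserting between Charlie and Delta.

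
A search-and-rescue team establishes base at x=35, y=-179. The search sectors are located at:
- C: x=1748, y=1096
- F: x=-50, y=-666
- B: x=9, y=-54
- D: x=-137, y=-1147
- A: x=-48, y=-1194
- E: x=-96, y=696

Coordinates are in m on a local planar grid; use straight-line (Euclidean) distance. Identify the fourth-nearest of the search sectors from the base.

D

Distances from the base (x=35, y=-179):
B: 127.7 m
F: 494.4 m
E: 884.8 m
D: 983.2 m
A: 1018.4 m
C: 2135.4 m
The fourth-nearest is D at 983.2 m.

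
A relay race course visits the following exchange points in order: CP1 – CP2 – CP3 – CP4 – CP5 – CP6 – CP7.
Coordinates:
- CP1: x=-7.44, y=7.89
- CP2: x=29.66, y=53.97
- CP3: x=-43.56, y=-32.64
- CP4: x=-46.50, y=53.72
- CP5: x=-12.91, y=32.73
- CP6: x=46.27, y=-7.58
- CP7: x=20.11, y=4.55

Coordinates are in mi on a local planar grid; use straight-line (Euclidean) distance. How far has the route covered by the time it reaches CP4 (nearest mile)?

Leg distances:
CP1→CP2: 59.2 mi  (cumulative 59.2 mi)
CP2→CP3: 113.4 mi  (cumulative 172.6 mi)
CP3→CP4: 86.4 mi  (cumulative 259.0 mi)
Cumulative distance at CP4 ≈ 259 mi.

259 mi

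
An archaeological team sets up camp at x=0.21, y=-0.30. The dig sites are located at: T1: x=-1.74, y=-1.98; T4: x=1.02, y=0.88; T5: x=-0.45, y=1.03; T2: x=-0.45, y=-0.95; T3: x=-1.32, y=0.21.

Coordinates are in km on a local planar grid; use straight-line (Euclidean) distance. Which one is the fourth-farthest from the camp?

T4

Distances from the camp (x=0.21, y=-0.30):
T1: 2.6 km
T3: 1.6 km
T5: 1.5 km
T4: 1.4 km
T2: 0.9 km
The fourth-farthest is T4 at 1.4 km.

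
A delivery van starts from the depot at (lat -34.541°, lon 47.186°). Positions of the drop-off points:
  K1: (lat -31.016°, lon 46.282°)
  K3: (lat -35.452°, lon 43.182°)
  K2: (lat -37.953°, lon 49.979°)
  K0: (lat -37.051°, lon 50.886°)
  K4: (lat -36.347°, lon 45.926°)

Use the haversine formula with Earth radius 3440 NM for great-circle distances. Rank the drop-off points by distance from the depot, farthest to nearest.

Computing each great-circle distance from (lat -34.541°, lon 47.186°):
K2 (lat -37.953°, lon 49.979°): 245.4 NM
K0 (lat -37.051°, lon 50.886°): 234.9 NM
K1 (lat -31.016°, lon 46.282°): 216.5 NM
K3 (lat -35.452°, lon 43.182°): 204.4 NM
K4 (lat -36.347°, lon 45.926°): 124.7 NM

K2, K0, K1, K3, K4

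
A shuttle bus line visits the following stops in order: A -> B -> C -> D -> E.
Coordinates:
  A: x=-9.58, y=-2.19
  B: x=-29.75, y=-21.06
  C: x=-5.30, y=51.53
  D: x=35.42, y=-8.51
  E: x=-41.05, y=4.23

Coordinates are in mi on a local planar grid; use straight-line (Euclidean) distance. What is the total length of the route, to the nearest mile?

Leg distances:
A→B: 27.6 mi  (cumulative 27.6 mi)
B→C: 76.6 mi  (cumulative 104.2 mi)
C→D: 72.5 mi  (cumulative 176.8 mi)
D→E: 77.5 mi  (cumulative 254.3 mi)
Total route length ≈ 254 mi.

254 mi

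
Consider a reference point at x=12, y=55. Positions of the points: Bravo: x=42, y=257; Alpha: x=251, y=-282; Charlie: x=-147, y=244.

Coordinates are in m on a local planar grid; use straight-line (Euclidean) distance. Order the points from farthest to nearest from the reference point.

Distances from the reference point:
Alpha x=251, y=-282: 413.1 m
Charlie x=-147, y=244: 247.0 m
Bravo x=42, y=257: 204.2 m

Alpha, Charlie, Bravo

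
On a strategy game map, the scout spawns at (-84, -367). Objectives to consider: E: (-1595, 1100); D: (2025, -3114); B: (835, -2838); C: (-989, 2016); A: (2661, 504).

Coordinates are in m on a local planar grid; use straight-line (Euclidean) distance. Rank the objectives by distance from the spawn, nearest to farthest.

Distances from the spawn:
E (-1595, 1100): 2106.0 m
C (-989, 2016): 2549.1 m
B (835, -2838): 2636.4 m
A (2661, 504): 2879.9 m
D (2025, -3114): 3463.2 m

E, C, B, A, D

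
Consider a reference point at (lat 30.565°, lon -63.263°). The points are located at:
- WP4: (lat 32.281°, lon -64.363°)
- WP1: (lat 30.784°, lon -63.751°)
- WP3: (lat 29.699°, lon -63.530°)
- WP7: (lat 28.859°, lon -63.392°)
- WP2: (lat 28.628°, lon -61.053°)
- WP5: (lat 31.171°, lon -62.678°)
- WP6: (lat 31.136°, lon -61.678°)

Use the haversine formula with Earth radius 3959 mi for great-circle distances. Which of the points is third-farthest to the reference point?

Distances from the reference point ((lat 30.565°, lon -63.263°)):
WP2: 188.5 mi
WP4: 135.1 mi
WP7: 118.1 mi
WP6: 102.0 mi
WP3: 61.9 mi
WP5: 54.4 mi
WP1: 32.7 mi
The third-farthest is WP7 at 118.1 mi.

WP7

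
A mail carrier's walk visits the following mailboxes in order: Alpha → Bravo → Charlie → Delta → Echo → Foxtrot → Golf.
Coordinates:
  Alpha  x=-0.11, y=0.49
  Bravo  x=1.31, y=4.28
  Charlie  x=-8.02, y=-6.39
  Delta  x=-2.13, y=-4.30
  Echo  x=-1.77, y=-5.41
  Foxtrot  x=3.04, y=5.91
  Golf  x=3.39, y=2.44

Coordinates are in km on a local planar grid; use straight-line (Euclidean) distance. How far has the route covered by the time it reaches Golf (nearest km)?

Leg distances:
Alpha→Bravo: 4.0 km  (cumulative 4.0 km)
Bravo→Charlie: 14.2 km  (cumulative 18.2 km)
Charlie→Delta: 6.2 km  (cumulative 24.5 km)
Delta→Echo: 1.2 km  (cumulative 25.6 km)
Echo→Foxtrot: 12.3 km  (cumulative 37.9 km)
Foxtrot→Golf: 3.5 km  (cumulative 41.4 km)
Cumulative distance at Golf ≈ 41 km.

41 km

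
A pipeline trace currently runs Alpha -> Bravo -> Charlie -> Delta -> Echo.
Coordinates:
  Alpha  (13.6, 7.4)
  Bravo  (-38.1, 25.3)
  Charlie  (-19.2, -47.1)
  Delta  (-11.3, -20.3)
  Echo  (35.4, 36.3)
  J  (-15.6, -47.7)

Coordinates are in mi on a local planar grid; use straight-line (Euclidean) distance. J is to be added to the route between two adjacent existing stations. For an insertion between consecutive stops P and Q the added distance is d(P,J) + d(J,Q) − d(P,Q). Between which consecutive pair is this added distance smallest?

between Charlie and Delta

Added distance for inserting J between each consecutive pair:
Alpha–Bravo: 84.0 mi
Bravo–Charlie: 5.2 mi
Charlie–Delta: 3.4 mi
Delta–Echo: 52.6 mi
Smallest added distance is 3.4 mi, inserting between Charlie and Delta.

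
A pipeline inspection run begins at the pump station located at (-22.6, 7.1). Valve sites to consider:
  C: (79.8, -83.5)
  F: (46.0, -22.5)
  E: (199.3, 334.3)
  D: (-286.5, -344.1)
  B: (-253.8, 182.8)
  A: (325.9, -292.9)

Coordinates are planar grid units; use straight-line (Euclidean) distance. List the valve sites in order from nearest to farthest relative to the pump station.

Distances from the pump station:
F (46.0, -22.5): 74.7
C (79.8, -83.5): 136.7
B (-253.8, 182.8): 290.4
E (199.3, 334.3): 395.3
D (-286.5, -344.1): 439.3
A (325.9, -292.9): 459.8

F, C, B, E, D, A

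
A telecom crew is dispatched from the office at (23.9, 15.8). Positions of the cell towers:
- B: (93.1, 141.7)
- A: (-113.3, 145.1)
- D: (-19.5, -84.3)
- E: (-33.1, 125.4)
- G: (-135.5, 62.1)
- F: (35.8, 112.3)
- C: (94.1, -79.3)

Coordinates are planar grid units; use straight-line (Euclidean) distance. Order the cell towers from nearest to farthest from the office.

F, D, C, E, B, G, A

Distance from the office at (23.9, 15.8) to each:
F (35.8, 112.3): 97.2
D (-19.5, -84.3): 109.1
C (94.1, -79.3): 118.2
E (-33.1, 125.4): 123.5
B (93.1, 141.7): 143.7
G (-135.5, 62.1): 166.0
A (-113.3, 145.1): 188.5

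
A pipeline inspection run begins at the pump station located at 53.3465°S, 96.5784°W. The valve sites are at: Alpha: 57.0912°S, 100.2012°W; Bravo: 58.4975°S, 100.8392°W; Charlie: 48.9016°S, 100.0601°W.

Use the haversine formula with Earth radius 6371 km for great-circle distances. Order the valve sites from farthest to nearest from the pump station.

Bravo, Charlie, Alpha

Distance from the pump station at 53.3465°S, 96.5784°W to each:
Bravo 58.4975°S, 100.8392°W: 631.0 km
Charlie 48.9016°S, 100.0601°W: 550.6 km
Alpha 57.0912°S, 100.2012°W: 475.4 km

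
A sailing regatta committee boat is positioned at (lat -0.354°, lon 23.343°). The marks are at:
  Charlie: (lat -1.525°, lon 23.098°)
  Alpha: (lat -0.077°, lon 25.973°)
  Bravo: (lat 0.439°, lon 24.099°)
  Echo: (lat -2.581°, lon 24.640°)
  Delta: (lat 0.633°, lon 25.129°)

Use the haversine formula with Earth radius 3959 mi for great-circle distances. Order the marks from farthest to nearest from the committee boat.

Distance from the committee boat at (lat -0.354°, lon 23.343°) to each:
Alpha (lat -0.077°, lon 25.973°): 182.7 mi
Echo (lat -2.581°, lon 24.640°): 178.1 mi
Delta (lat 0.633°, lon 25.129°): 141.0 mi
Charlie (lat -1.525°, lon 23.098°): 82.7 mi
Bravo (lat 0.439°, lon 24.099°): 75.7 mi

Alpha, Echo, Delta, Charlie, Bravo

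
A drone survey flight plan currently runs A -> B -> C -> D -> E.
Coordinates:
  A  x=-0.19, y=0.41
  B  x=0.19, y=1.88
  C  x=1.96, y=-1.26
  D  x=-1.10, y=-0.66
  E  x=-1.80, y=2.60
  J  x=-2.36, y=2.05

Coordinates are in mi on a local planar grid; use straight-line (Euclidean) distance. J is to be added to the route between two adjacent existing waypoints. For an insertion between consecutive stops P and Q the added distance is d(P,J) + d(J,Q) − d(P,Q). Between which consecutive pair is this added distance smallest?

between D and E

Added distance for inserting J between each consecutive pair:
A–B: 3.8 mi
B–C: 4.4 mi
C–D: 5.3 mi
D–E: 0.4 mi
Smallest added distance is 0.4 mi, inserting between D and E.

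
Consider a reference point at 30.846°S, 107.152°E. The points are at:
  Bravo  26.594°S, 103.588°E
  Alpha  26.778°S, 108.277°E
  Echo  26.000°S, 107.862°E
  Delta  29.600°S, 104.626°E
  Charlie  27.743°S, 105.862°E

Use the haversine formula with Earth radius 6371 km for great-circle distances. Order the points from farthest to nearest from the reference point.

Distance from the reference point at 30.846°S, 107.152°E to each:
Bravo 26.594°S, 103.588°E: 586.7 km
Echo 26.000°S, 107.862°E: 543.3 km
Alpha 26.778°S, 108.277°E: 465.4 km
Charlie 27.743°S, 105.862°E: 367.0 km
Delta 29.600°S, 104.626°E: 279.4 km

Bravo, Echo, Alpha, Charlie, Delta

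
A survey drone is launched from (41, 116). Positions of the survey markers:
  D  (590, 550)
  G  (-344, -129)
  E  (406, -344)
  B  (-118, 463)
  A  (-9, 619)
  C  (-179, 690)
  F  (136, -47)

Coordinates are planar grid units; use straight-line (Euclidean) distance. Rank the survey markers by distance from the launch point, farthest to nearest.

D, C, E, A, G, B, F

Distances from the launch point:
D (590, 550): 699.8
C (-179, 690): 614.7
E (406, -344): 587.2
A (-9, 619): 505.5
G (-344, -129): 456.3
B (-118, 463): 381.7
F (136, -47): 188.7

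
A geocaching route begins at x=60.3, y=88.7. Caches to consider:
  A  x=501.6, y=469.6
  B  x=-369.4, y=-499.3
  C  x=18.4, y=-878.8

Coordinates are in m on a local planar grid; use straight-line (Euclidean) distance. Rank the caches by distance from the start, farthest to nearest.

Distances from the start:
C x=18.4, y=-878.8: 968.4 m
B x=-369.4, y=-499.3: 728.3 m
A x=501.6, y=469.6: 582.9 m

C, B, A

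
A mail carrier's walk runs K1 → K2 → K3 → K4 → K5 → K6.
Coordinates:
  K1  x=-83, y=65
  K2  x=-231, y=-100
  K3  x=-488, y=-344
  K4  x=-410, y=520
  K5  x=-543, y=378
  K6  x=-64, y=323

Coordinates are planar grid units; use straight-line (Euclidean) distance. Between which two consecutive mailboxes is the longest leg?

Leg distances:
K1→K2: 221.7
K2→K3: 354.4
K3→K4: 867.5
K4→K5: 194.6
K5→K6: 482.1
The longest leg is K3–K4 at 867.5.

K3–K4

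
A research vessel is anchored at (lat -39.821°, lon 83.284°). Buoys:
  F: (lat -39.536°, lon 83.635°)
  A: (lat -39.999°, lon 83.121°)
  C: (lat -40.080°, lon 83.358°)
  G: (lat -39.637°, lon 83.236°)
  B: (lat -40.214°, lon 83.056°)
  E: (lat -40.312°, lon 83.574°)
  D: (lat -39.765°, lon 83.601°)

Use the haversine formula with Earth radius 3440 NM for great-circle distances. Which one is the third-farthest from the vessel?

F

Distance to each, sorted:
E: 32.4 NM
B: 25.8 NM
F: 23.6 NM
C: 15.9 NM
D: 15.0 NM
A: 13.1 NM
G: 11.3 NM
The third-farthest is F at 23.6 NM.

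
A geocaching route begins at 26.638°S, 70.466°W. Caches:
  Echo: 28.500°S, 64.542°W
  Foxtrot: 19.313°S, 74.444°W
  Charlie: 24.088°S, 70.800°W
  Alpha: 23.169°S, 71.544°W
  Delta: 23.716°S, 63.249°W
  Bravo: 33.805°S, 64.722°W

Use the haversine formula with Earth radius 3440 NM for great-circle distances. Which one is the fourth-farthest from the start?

Echo

Distance to each, sorted:
Bravo: 523.2 NM
Foxtrot: 491.6 NM
Delta: 429.5 NM
Echo: 334.5 NM
Alpha: 216.4 NM
Charlie: 154.2 NM
The fourth-farthest is Echo at 334.5 NM.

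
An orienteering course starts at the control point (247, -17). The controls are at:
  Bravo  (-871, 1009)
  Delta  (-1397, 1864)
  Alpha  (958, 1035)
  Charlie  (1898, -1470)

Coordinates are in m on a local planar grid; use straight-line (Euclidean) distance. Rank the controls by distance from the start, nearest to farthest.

Distance from the start at (247, -17) to each:
Alpha (958, 1035): 1269.7 m
Bravo (-871, 1009): 1517.4 m
Charlie (1898, -1470): 2199.3 m
Delta (-1397, 1864): 2498.2 m

Alpha, Bravo, Charlie, Delta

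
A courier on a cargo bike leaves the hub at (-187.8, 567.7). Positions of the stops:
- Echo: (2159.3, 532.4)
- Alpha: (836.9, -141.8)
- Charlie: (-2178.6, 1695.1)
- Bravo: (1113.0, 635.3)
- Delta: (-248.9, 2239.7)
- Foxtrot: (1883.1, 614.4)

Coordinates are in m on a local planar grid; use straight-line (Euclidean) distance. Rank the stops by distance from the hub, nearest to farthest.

Distance from the hub at (-187.8, 567.7) to each:
Alpha (836.9, -141.8): 1246.4 m
Bravo (1113.0, 635.3): 1302.6 m
Delta (-248.9, 2239.7): 1673.1 m
Foxtrot (1883.1, 614.4): 2071.4 m
Charlie (-2178.6, 1695.1): 2287.9 m
Echo (2159.3, 532.4): 2347.4 m

Alpha, Bravo, Delta, Foxtrot, Charlie, Echo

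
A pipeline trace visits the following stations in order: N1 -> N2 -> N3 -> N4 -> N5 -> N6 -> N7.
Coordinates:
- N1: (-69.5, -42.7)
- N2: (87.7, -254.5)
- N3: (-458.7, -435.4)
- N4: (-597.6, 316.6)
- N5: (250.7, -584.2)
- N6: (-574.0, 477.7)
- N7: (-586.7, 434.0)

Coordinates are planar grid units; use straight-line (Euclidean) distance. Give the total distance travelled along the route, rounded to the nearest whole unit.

4231

Leg distances:
N1→N2: 263.8  (cumulative 263.8)
N2→N3: 575.6  (cumulative 839.3)
N3→N4: 764.7  (cumulative 1604.1)
N4→N5: 1237.4  (cumulative 2841.4)
N5→N6: 1344.5  (cumulative 4185.9)
N6→N7: 45.5  (cumulative 4231.4)
Total route length ≈ 4231.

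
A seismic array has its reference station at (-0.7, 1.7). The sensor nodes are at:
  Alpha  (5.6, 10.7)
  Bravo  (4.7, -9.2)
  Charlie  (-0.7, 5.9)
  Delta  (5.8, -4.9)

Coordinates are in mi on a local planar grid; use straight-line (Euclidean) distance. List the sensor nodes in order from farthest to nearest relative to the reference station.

Computing each straight-line distance from (-0.7, 1.7):
Bravo (4.7, -9.2): 12.2 mi
Alpha (5.6, 10.7): 11.0 mi
Delta (5.8, -4.9): 9.3 mi
Charlie (-0.7, 5.9): 4.2 mi

Bravo, Alpha, Delta, Charlie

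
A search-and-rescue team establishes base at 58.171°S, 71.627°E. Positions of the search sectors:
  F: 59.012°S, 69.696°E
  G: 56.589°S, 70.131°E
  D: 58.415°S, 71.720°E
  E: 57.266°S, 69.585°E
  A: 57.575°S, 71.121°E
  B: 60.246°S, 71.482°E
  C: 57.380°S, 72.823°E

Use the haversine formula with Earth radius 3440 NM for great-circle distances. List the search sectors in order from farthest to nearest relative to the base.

Distance from the base at 58.171°S, 71.627°E to each:
B 60.246°S, 71.482°E: 124.7 NM
G 56.589°S, 70.131°E: 106.6 NM
E 57.266°S, 69.585°E: 85.1 NM
F 59.012°S, 69.696°E: 78.7 NM
C 57.380°S, 72.823°E: 61.0 NM
A 57.575°S, 71.121°E: 39.3 NM
D 58.415°S, 71.720°E: 14.9 NM

B, G, E, F, C, A, D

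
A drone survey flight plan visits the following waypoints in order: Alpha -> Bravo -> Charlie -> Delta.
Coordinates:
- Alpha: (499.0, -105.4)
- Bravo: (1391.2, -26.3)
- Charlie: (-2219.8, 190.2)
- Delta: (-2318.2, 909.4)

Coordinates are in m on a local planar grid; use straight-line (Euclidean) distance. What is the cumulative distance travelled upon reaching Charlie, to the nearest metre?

Leg distances:
Alpha→Bravo: 895.7 m  (cumulative 895.7 m)
Bravo→Charlie: 3617.5 m  (cumulative 4513.2 m)
Cumulative distance at Charlie ≈ 4513 m.

4513 m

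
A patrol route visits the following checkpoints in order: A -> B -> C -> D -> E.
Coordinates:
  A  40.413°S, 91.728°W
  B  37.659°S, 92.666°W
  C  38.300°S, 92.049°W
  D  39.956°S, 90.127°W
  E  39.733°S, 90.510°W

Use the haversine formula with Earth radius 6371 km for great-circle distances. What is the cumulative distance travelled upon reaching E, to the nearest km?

695 km

Leg distances:
A→B: 316.8 km  (cumulative 316.8 km)
B→C: 89.5 km  (cumulative 406.2 km)
C→D: 247.8 km  (cumulative 654.0 km)
D→E: 41.0 km  (cumulative 695.0 km)
Cumulative distance at E ≈ 695 km.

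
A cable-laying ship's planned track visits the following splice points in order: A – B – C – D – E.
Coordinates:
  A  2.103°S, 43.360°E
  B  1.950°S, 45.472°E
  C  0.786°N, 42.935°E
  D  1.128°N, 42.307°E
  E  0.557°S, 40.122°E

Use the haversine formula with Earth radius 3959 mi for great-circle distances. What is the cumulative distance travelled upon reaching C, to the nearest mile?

404 mi

Leg distances:
A→B: 146.2 mi  (cumulative 146.2 mi)
B→C: 257.8 mi  (cumulative 404.0 mi)
Cumulative distance at C ≈ 404 mi.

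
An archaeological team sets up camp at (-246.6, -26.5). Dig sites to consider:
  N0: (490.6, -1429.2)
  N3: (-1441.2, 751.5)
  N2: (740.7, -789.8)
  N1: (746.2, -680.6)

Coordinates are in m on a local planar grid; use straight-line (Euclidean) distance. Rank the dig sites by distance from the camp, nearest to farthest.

Distance from the camp at (-246.6, -26.5) to each:
N1 (746.2, -680.6): 1188.9 m
N2 (740.7, -789.8): 1248.0 m
N3 (-1441.2, 751.5): 1425.6 m
N0 (490.6, -1429.2): 1584.6 m

N1, N2, N3, N0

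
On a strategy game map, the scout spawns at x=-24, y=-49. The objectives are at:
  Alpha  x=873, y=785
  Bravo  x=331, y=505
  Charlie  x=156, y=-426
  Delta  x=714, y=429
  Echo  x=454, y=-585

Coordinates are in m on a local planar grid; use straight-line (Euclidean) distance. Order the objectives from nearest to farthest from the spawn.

Distances from the spawn:
Charlie x=156, y=-426: 417.8 m
Bravo x=331, y=505: 658.0 m
Echo x=454, y=-585: 718.2 m
Delta x=714, y=429: 879.3 m
Alpha x=873, y=785: 1224.8 m

Charlie, Bravo, Echo, Delta, Alpha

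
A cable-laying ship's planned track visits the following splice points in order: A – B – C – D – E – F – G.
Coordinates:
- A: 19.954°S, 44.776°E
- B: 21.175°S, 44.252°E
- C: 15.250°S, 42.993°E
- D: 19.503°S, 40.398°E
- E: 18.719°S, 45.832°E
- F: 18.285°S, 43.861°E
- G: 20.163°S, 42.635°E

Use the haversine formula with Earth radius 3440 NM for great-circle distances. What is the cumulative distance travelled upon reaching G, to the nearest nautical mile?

Leg distances:
A→B: 79.0 NM  (cumulative 79.0 NM)
B→C: 362.9 NM  (cumulative 441.9 NM)
C→D: 295.5 NM  (cumulative 737.4 NM)
D→E: 311.8 NM  (cumulative 1049.2 NM)
E→F: 115.2 NM  (cumulative 1164.4 NM)
F→G: 132.5 NM  (cumulative 1296.9 NM)
Cumulative distance at G ≈ 1297 NM.

1297 NM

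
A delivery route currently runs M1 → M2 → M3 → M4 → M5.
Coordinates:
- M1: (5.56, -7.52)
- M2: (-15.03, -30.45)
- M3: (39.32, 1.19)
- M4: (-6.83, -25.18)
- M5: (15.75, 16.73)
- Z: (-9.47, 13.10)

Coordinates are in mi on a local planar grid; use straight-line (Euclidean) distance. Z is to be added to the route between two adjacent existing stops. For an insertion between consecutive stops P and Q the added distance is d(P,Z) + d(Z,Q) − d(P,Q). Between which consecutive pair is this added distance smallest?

between M4 and M5

Added distance for inserting Z between each consecutive pair:
M1–M2: 38.6 mi
M2–M3: 31.2 mi
M3–M4: 35.4 mi
M4–M5: 16.2 mi
Smallest added distance is 16.2 mi, inserting between M4 and M5.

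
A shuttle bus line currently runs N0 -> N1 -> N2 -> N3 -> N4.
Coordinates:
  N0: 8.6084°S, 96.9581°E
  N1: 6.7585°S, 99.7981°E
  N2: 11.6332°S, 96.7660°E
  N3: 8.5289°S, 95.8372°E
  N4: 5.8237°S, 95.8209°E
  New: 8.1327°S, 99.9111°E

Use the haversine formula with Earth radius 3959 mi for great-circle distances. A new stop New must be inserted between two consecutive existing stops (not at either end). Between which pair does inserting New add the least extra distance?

Added distance for inserting New between each consecutive pair:
N0–N1: 67.1 mi
N1–N2: 23.0 mi
N2–N3: 379.2 mi
N3–N4: 415.6 mi
Smallest added distance is 23.0 mi, inserting between N1 and N2.

between N1 and N2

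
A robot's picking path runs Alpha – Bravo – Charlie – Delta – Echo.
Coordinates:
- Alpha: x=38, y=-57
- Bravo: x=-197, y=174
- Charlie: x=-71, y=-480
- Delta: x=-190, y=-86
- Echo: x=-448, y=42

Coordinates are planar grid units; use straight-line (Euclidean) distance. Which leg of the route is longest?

Leg distances:
Alpha→Bravo: 329.5
Bravo→Charlie: 666.0
Charlie→Delta: 411.6
Delta→Echo: 288.0
The longest leg is Bravo–Charlie at 666.0.

Bravo–Charlie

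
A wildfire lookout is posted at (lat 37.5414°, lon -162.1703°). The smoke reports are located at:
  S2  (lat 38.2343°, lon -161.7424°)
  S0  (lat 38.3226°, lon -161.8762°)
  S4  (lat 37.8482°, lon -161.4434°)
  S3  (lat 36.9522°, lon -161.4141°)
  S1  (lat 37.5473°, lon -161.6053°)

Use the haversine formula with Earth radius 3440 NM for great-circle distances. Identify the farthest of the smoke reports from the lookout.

S3

Distance to each, sorted:
S3: 50.6 NM
S0: 48.9 NM
S2: 46.3 NM
S4: 39.1 NM
S1: 26.9 NM
The farthest is S3 at 50.6 NM.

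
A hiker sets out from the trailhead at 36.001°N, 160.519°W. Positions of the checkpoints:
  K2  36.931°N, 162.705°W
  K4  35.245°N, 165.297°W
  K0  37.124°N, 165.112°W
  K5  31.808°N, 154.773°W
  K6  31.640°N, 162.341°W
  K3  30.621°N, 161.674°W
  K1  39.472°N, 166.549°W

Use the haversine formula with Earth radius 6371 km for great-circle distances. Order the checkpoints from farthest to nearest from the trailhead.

Distances from the trailhead:
K5 31.808°N, 154.773°W: 705.8 km
K1 39.472°N, 166.549°W: 655.6 km
K3 30.621°N, 161.674°W: 607.8 km
K6 31.640°N, 162.341°W: 513.3 km
K4 35.245°N, 165.297°W: 439.9 km
K0 37.124°N, 165.112°W: 428.7 km
K2 36.931°N, 162.705°W: 221.1 km

K5, K1, K3, K6, K4, K0, K2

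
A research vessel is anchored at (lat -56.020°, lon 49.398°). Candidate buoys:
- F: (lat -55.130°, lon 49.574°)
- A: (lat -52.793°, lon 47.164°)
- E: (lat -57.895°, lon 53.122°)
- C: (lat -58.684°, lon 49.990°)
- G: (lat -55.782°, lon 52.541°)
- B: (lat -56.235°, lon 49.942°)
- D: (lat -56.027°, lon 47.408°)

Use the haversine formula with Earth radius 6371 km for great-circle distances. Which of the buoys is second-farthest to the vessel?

Distances from the vessel ((lat -56.020°, lon 49.398°)):
A: 386.8 km
E: 307.2 km
C: 298.3 km
G: 197.7 km
D: 123.7 km
F: 99.6 km
B: 41.3 km
The second-farthest is E at 307.2 km.

E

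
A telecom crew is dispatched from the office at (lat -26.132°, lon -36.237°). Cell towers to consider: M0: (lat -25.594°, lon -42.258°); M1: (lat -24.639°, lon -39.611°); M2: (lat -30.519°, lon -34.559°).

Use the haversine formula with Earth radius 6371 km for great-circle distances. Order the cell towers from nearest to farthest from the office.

Distance from the office at (lat -26.132°, lon -36.237°) to each:
M1 (lat -24.639°, lon -39.611°): 377.4 km
M2 (lat -30.519°, lon -34.559°): 514.7 km
M0 (lat -25.594°, lon -42.258°): 605.4 km

M1, M2, M0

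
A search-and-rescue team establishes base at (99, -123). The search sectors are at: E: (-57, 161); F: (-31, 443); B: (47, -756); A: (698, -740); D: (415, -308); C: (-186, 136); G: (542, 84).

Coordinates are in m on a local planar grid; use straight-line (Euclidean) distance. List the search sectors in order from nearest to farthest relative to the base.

E, D, C, G, F, B, A

Distance from the base at (99, -123) to each:
E (-57, 161): 324.0 m
D (415, -308): 366.2 m
C (-186, 136): 385.1 m
G (542, 84): 489.0 m
F (-31, 443): 580.7 m
B (47, -756): 635.1 m
A (698, -740): 859.9 m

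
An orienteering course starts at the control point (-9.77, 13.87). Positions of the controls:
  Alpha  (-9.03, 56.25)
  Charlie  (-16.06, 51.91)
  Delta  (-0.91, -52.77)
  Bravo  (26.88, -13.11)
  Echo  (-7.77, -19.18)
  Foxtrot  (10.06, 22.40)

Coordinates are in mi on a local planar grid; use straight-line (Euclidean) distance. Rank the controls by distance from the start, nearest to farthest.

Foxtrot, Echo, Charlie, Alpha, Bravo, Delta

Distance from the start at (-9.77, 13.87) to each:
Foxtrot (10.06, 22.40): 21.6 mi
Echo (-7.77, -19.18): 33.1 mi
Charlie (-16.06, 51.91): 38.6 mi
Alpha (-9.03, 56.25): 42.4 mi
Bravo (26.88, -13.11): 45.5 mi
Delta (-0.91, -52.77): 67.2 mi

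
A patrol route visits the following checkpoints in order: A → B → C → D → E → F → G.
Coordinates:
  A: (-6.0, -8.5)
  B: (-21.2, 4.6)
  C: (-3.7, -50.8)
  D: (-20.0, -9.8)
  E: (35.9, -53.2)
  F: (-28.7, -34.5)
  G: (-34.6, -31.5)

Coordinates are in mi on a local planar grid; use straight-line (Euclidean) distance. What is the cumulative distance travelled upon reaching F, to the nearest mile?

Leg distances:
A→B: 20.1 mi  (cumulative 20.1 mi)
B→C: 58.1 mi  (cumulative 78.2 mi)
C→D: 44.1 mi  (cumulative 122.3 mi)
D→E: 70.8 mi  (cumulative 193.1 mi)
E→F: 67.3 mi  (cumulative 260.3 mi)
Cumulative distance at F ≈ 260 mi.

260 mi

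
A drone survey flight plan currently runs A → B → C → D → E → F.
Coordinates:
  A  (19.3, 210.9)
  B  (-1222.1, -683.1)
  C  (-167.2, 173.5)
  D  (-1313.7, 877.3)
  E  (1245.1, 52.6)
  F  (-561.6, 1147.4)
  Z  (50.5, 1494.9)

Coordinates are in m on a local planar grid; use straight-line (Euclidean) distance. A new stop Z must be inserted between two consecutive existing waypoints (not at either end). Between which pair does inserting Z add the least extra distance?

Added distance for inserting Z between each consecutive pair:
A–B: 2277.1 m
B–C: 2502.9 m
C–D: 1491.4 m
D–E: 681.8 m
E–F: 464.1 m
Smallest added distance is 464.1 m, inserting between E and F.

between E and F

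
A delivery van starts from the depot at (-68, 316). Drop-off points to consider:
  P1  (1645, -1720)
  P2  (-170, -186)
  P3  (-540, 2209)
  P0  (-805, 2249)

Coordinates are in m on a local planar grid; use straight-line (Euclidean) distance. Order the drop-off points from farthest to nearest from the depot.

P1, P0, P3, P2

Computing each straight-line distance from (-68, 316):
P1 (1645, -1720): 2660.8 m
P0 (-805, 2249): 2068.7 m
P3 (-540, 2209): 1951.0 m
P2 (-170, -186): 512.3 m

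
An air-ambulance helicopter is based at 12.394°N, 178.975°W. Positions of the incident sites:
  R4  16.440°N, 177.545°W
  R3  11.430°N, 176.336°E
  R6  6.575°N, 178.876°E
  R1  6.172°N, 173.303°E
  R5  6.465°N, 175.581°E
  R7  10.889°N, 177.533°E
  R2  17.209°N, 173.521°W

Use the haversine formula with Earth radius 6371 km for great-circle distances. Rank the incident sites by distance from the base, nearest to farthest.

R7, R4, R3, R6, R2, R5, R1

Computing each great-circle distance from 12.394°N, 178.975°W:
R7 10.889°N, 177.533°E: 415.5 km
R4 16.440°N, 177.545°W: 475.5 km
R3 11.430°N, 176.336°E: 521.3 km
R6 6.575°N, 178.876°E: 688.6 km
R2 17.209°N, 173.521°W: 793.8 km
R5 6.465°N, 175.581°E: 889.3 km
R1 6.172°N, 173.303°E: 1093.6 km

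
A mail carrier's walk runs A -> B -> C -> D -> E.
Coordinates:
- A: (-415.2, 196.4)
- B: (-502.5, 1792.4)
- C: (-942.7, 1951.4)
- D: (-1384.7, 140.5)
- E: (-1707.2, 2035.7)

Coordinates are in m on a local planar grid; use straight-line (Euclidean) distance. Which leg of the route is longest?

D–E

Leg distances:
A→B: 1598.4 m
B→C: 468.0 m
C→D: 1864.1 m
D→E: 1922.4 m
The longest leg is D–E at 1922.4 m.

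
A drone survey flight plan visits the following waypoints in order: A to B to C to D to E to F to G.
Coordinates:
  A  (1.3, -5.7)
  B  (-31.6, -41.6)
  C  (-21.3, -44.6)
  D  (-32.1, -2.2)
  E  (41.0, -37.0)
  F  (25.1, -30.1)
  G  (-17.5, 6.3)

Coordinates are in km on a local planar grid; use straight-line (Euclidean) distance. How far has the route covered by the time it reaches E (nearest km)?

184 km

Leg distances:
A→B: 48.7 km  (cumulative 48.7 km)
B→C: 10.7 km  (cumulative 59.4 km)
C→D: 43.8 km  (cumulative 103.2 km)
D→E: 81.0 km  (cumulative 184.1 km)
Cumulative distance at E ≈ 184 km.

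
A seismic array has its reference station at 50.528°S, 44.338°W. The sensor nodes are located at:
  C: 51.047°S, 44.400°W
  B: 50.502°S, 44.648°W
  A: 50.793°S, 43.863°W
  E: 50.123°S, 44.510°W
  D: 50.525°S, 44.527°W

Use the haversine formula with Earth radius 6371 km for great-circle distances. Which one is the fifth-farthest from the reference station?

Distance to each, sorted:
C: 57.9 km
E: 46.7 km
A: 44.6 km
B: 22.1 km
D: 13.4 km
The fifth-farthest is D at 13.4 km.

D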